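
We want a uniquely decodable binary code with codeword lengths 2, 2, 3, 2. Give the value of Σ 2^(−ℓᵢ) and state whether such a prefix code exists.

0.875; yes

With common denominator 2^3 = 8: Σ 2^(−ℓᵢ) = 2/8 + 2/8 + 1/8 + 2/8 = 7/8 = 0.875.
Kraft's inequality requires Σ ≤ 1; here Σ = 0.875 ≤ 1, so such a prefix code exists.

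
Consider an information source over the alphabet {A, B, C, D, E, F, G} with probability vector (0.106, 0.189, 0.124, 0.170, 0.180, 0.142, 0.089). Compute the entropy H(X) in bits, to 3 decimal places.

H = −Σ pᵢ log₂ pᵢ.
−0.106·log₂(0.106) = 0.3432
−0.189·log₂(0.189) = 0.4543
−0.124·log₂(0.124) = 0.3734
−0.170·log₂(0.170) = 0.4346
−0.180·log₂(0.180) = 0.4453
−0.142·log₂(0.142) = 0.3999
−0.089·log₂(0.089) = 0.3106
Sum ≈ 2.7613 → 2.761 bits.

2.761 bits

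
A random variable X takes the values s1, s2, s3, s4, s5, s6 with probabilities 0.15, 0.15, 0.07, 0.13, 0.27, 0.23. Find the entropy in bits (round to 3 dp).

2.470 bits

H = −Σ pᵢ log₂ pᵢ.
−0.15·log₂(0.15) = 0.4105
−0.15·log₂(0.15) = 0.4105
−0.07·log₂(0.07) = 0.2686
−0.13·log₂(0.13) = 0.3826
−0.27·log₂(0.27) = 0.5100
−0.23·log₂(0.23) = 0.4877
Sum ≈ 2.4700 → 2.470 bits.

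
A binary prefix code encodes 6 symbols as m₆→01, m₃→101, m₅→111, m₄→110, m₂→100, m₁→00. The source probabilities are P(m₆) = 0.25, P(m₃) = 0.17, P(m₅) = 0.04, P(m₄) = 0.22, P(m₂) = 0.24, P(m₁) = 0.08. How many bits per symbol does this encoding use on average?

L̄ = Σ pᵢ·ℓᵢ = 0.25·2 + 0.17·3 + 0.04·3 + 0.22·3 + 0.24·3 + 0.08·2 = 2.67 bits/symbol.

2.67 bits/symbol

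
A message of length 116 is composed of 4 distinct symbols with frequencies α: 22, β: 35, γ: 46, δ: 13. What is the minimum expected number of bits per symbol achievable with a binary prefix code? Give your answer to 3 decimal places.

1.905 bits/symbol

Probabilities are the counts divided by 116.
Repeatedly combine the two least-probable nodes; the expected code length is the sum of the merged weights.
merge 13/116 + 11/58 → 35/116
merge 35/116 + 35/116 → 35/58
merge 23/58 + 35/58 → 1
L = 35/116 + 35/58 + 1 = 221/116 ≈ 1.905 bits/symbol.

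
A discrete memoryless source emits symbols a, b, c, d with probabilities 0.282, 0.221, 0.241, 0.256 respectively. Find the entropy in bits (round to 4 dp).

1.9943 bits

H = −Σ pᵢ log₂ pᵢ.
−0.282·log₂(0.282) = 0.5150
−0.221·log₂(0.221) = 0.4813
−0.241·log₂(0.241) = 0.4947
−0.256·log₂(0.256) = 0.5032
Sum ≈ 1.9943 → 1.9943 bits.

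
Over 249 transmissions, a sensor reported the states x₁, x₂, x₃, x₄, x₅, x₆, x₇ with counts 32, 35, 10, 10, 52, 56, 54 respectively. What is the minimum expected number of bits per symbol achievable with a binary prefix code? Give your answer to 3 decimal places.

2.639 bits/symbol

Probabilities are the counts divided by 249.
Repeatedly combine the two least-probable nodes; the expected code length is the sum of the merged weights.
merge 10/249 + 10/249 → 20/249
merge 20/249 + 32/249 → 52/249
merge 35/249 + 52/249 → 29/83
merge 52/249 + 18/83 → 106/249
merge 56/249 + 29/83 → 143/249
merge 106/249 + 143/249 → 1
L = 20/249 + 52/249 + 29/83 + 106/249 + 143/249 + 1 = 219/83 ≈ 2.639 bits/symbol.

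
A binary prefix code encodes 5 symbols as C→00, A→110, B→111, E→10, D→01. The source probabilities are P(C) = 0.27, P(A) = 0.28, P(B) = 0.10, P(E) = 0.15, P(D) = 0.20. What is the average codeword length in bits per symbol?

L̄ = Σ pᵢ·ℓᵢ = 0.27·2 + 0.28·3 + 0.10·3 + 0.15·2 + 0.20·2 = 2.38 bits/symbol.

2.38 bits/symbol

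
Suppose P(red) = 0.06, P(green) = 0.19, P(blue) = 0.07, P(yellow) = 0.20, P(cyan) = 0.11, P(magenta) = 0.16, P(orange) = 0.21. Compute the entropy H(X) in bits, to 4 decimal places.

H = −Σ pᵢ log₂ pᵢ.
−0.06·log₂(0.06) = 0.2435
−0.19·log₂(0.19) = 0.4552
−0.07·log₂(0.07) = 0.2686
−0.20·log₂(0.20) = 0.4644
−0.11·log₂(0.11) = 0.3503
−0.16·log₂(0.16) = 0.4230
−0.21·log₂(0.21) = 0.4728
Sum ≈ 2.6778 → 2.6778 bits.

2.6778 bits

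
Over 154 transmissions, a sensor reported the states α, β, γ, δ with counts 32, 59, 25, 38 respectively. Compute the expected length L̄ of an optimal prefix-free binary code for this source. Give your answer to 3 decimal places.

1.987 bits/symbol

Probabilities are the counts divided by 154.
Repeatedly combine the two least-probable nodes; the expected code length is the sum of the merged weights.
merge 25/154 + 16/77 → 57/154
merge 19/77 + 57/154 → 95/154
merge 59/154 + 95/154 → 1
L = 57/154 + 95/154 + 1 = 153/77 ≈ 1.987 bits/symbol.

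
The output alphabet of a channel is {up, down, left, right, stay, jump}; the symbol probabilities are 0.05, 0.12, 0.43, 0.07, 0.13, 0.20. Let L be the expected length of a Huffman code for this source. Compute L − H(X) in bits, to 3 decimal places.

0.038 bits

Entropy H = −Σ p log₂ p ≈ 2.2223 bits.
Huffman merges: 1/20+7/100→3/25; 3/25+3/25→6/25; 13/100+1/5→33/100; 6/25+33/100→57/100; 43/100+57/100→1. L = 113/50 ≈ 2.2600.
L − H = 2.2600 − 2.2223 = 0.038 bits.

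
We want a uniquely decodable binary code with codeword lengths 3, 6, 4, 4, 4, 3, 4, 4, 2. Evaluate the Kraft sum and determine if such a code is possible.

0.828125; yes

With common denominator 2^6 = 64: Σ 2^(−ℓᵢ) = 8/64 + 1/64 + 4/64 + 4/64 + 4/64 + 8/64 + 4/64 + 4/64 + 16/64 = 53/64 = 0.828125.
Kraft's inequality requires Σ ≤ 1; here Σ = 0.828125 ≤ 1, so such a prefix code exists.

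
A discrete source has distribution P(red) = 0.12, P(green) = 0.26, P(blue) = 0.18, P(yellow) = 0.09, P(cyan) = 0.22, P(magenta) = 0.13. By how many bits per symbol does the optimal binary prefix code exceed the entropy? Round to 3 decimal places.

Entropy H = −Σ p log₂ p ≈ 2.4935 bits.
Huffman merges: 9/100+3/25→21/100; 13/100+9/50→31/100; 21/100+11/50→43/100; 13/50+31/100→57/100; 43/100+57/100→1. L = 63/25 ≈ 2.5200.
L − H = 2.5200 − 2.4935 = 0.026 bits.

0.026 bits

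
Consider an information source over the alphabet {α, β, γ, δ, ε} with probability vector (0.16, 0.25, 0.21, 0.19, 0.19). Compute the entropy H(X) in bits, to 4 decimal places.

2.3063 bits

H = −Σ pᵢ log₂ pᵢ.
−0.16·log₂(0.16) = 0.4230
−0.25·log₂(0.25) = 0.5000
−0.21·log₂(0.21) = 0.4728
−0.19·log₂(0.19) = 0.4552
−0.19·log₂(0.19) = 0.4552
Sum ≈ 2.3063 → 2.3063 bits.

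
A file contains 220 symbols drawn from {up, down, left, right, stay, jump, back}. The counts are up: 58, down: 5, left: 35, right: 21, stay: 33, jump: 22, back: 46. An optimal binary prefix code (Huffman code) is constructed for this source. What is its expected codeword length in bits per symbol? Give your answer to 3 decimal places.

2.645 bits/symbol

Probabilities are the counts divided by 220.
Repeatedly combine the two least-probable nodes; the expected code length is the sum of the merged weights.
merge 1/44 + 21/220 → 13/110
merge 1/10 + 13/110 → 12/55
merge 3/20 + 7/44 → 17/55
merge 23/110 + 12/55 → 47/110
merge 29/110 + 17/55 → 63/110
merge 47/110 + 63/110 → 1
L = 13/110 + 12/55 + 17/55 + 47/110 + 63/110 + 1 = 291/110 ≈ 2.645 bits/symbol.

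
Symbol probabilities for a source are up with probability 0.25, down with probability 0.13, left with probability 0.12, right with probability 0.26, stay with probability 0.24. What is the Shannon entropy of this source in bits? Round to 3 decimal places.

2.249 bits

H = −Σ pᵢ log₂ pᵢ.
−0.25·log₂(0.25) = 0.5000
−0.13·log₂(0.13) = 0.3826
−0.12·log₂(0.12) = 0.3671
−0.26·log₂(0.26) = 0.5053
−0.24·log₂(0.24) = 0.4941
Sum ≈ 2.2491 → 2.249 bits.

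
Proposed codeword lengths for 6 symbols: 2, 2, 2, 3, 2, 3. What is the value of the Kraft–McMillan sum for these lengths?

With common denominator 2^3 = 8: Σ 2^(−ℓᵢ) = 2/8 + 2/8 + 2/8 + 1/8 + 2/8 + 1/8 = 10/8 = 1.25.

1.25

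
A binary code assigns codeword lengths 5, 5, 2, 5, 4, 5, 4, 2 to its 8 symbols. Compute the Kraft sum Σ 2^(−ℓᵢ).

0.75

With common denominator 2^5 = 32: Σ 2^(−ℓᵢ) = 1/32 + 1/32 + 8/32 + 1/32 + 2/32 + 1/32 + 2/32 + 8/32 = 24/32 = 0.75.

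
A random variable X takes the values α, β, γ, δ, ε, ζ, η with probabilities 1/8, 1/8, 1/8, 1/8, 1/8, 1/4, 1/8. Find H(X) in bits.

Each probability is a power of 1/2, so log₂(1/p) is an integer.
H = Σ p·log₂(1/p) = 1/8·3 + 1/8·3 + 1/8·3 + 1/8·3 + 1/8·3 + 1/4·2 + 1/8·3 = 2.75 bits.

2.75 bits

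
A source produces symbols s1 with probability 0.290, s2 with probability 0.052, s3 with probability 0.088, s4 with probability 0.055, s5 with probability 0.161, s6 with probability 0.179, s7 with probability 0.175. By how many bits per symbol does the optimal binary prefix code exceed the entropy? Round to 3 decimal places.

Entropy H = −Σ p log₂ p ≈ 2.5869 bits.
Huffman merges: 13/250+11/200→107/1000; 11/125+107/1000→39/200; 161/1000+7/40→42/125; 179/1000+39/200→187/500; 29/100+42/125→313/500; 187/500+313/500→1. L = 1319/500 ≈ 2.6380.
L − H = 2.6380 − 2.5869 = 0.051 bits.

0.051 bits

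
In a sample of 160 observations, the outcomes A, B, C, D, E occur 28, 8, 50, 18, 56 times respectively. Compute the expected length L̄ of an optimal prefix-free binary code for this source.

Probabilities are the counts divided by 160.
Repeatedly combine the two least-probable nodes; the expected code length is the sum of the merged weights.
merge 1/20 + 9/80 → 13/80
merge 13/80 + 7/40 → 27/80
merge 5/16 + 27/80 → 13/20
merge 7/20 + 13/20 → 1
L = 13/80 + 27/80 + 13/20 + 1 = 43/20 = 2.15 bits/symbol.

2.15 bits/symbol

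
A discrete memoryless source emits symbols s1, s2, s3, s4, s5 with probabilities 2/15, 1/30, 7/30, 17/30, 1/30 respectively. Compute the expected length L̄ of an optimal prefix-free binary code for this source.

Repeatedly combine the two least-probable nodes; the expected code length is the sum of the merged weights.
merge 1/30 + 1/30 → 1/15
merge 1/15 + 2/15 → 1/5
merge 1/5 + 7/30 → 13/30
merge 13/30 + 17/30 → 1
L = 1/15 + 1/5 + 13/30 + 1 = 17/10 = 1.7 bits/symbol.

1.7 bits/symbol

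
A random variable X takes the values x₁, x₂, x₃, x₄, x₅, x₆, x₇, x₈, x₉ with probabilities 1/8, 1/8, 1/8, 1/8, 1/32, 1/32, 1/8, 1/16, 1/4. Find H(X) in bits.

Each probability is a power of 1/2, so log₂(1/p) is an integer.
H = Σ p·log₂(1/p) = 1/8·3 + 1/8·3 + 1/8·3 + 1/8·3 + 1/32·5 + 1/32·5 + 1/8·3 + 1/16·4 + 1/4·2 = 2.9375 bits.

2.9375 bits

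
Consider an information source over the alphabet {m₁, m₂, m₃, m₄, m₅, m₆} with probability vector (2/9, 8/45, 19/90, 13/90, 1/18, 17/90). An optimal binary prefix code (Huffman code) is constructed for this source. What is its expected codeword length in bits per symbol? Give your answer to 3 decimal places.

2.567 bits/symbol

Repeatedly combine the two least-probable nodes; the expected code length is the sum of the merged weights.
merge 1/18 + 13/90 → 1/5
merge 8/45 + 17/90 → 11/30
merge 1/5 + 19/90 → 37/90
merge 2/9 + 11/30 → 53/90
merge 37/90 + 53/90 → 1
L = 1/5 + 11/30 + 37/90 + 53/90 + 1 = 77/30 ≈ 2.567 bits/symbol.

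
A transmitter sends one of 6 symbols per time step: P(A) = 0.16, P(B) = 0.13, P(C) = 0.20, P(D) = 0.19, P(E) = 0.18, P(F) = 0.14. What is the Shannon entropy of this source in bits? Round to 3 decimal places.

H = −Σ pᵢ log₂ pᵢ.
−0.16·log₂(0.16) = 0.4230
−0.13·log₂(0.13) = 0.3826
−0.20·log₂(0.20) = 0.4644
−0.19·log₂(0.19) = 0.4552
−0.18·log₂(0.18) = 0.4453
−0.14·log₂(0.14) = 0.3971
Sum ≈ 2.5677 → 2.568 bits.

2.568 bits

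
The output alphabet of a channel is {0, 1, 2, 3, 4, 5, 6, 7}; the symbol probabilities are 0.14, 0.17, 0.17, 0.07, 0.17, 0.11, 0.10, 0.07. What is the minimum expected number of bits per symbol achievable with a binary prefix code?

2.97 bits/symbol

Repeatedly combine the two least-probable nodes; the expected code length is the sum of the merged weights.
merge 7/100 + 7/100 → 7/50
merge 1/10 + 11/100 → 21/100
merge 7/50 + 7/50 → 7/25
merge 17/100 + 17/100 → 17/50
merge 17/100 + 21/100 → 19/50
merge 7/25 + 17/50 → 31/50
merge 19/50 + 31/50 → 1
L = 7/50 + 21/100 + 7/25 + 17/50 + 19/50 + 31/50 + 1 = 297/100 = 2.97 bits/symbol.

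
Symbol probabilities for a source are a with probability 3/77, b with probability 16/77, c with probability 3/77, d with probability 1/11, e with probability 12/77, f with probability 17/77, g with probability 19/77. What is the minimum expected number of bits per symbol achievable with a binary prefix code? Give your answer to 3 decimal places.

2.571 bits/symbol

Repeatedly combine the two least-probable nodes; the expected code length is the sum of the merged weights.
merge 3/77 + 3/77 → 6/77
merge 6/77 + 1/11 → 13/77
merge 12/77 + 13/77 → 25/77
merge 16/77 + 17/77 → 3/7
merge 19/77 + 25/77 → 4/7
merge 3/7 + 4/7 → 1
L = 6/77 + 13/77 + 25/77 + 3/7 + 4/7 + 1 = 18/7 ≈ 2.571 bits/symbol.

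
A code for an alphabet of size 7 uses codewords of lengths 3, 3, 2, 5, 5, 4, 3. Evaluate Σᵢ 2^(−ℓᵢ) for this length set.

With common denominator 2^5 = 32: Σ 2^(−ℓᵢ) = 4/32 + 4/32 + 8/32 + 1/32 + 1/32 + 2/32 + 4/32 = 24/32 = 0.75.

0.75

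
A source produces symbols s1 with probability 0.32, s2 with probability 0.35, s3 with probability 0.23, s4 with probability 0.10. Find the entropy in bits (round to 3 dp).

1.876 bits

H = −Σ pᵢ log₂ pᵢ.
−0.32·log₂(0.32) = 0.5260
−0.35·log₂(0.35) = 0.5301
−0.23·log₂(0.23) = 0.4877
−0.10·log₂(0.10) = 0.3322
Sum ≈ 1.8760 → 1.876 bits.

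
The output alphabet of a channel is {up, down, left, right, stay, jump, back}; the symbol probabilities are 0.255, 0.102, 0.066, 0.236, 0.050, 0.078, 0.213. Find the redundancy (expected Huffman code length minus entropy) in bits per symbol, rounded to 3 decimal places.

0.025 bits

Entropy H = −Σ p log₂ p ≈ 2.5675 bits.
Huffman merges: 1/20+33/500→29/250; 39/500+51/500→9/50; 29/250+9/50→37/125; 213/1000+59/250→449/1000; 51/200+37/125→551/1000; 449/1000+551/1000→1. L = 324/125 ≈ 2.5920.
L − H = 2.5920 − 2.5675 = 0.025 bits.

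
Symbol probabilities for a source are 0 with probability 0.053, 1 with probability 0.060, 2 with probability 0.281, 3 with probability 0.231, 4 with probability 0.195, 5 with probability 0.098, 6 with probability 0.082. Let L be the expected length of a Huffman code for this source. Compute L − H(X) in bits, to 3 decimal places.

Entropy H = −Σ p log₂ p ≈ 2.5553 bits.
Huffman merges: 53/1000+3/50→113/1000; 41/500+49/500→9/50; 113/1000+9/50→293/1000; 39/200+231/1000→213/500; 281/1000+293/1000→287/500; 213/500+287/500→1. L = 1293/500 ≈ 2.5860.
L − H = 2.5860 − 2.5553 = 0.031 bits.

0.031 bits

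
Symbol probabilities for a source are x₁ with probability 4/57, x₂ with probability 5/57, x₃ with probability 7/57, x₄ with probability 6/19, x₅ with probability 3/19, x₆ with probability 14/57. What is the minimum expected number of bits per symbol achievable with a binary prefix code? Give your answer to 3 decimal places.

Repeatedly combine the two least-probable nodes; the expected code length is the sum of the merged weights.
merge 4/57 + 5/57 → 3/19
merge 7/57 + 3/19 → 16/57
merge 3/19 + 14/57 → 23/57
merge 16/57 + 6/19 → 34/57
merge 23/57 + 34/57 → 1
L = 3/19 + 16/57 + 23/57 + 34/57 + 1 = 139/57 ≈ 2.439 bits/symbol.

2.439 bits/symbol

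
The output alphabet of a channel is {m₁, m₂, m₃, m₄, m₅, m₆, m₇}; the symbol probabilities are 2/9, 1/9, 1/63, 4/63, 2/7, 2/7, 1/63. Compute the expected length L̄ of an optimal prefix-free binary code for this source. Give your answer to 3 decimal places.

Repeatedly combine the two least-probable nodes; the expected code length is the sum of the merged weights.
merge 1/63 + 1/63 → 2/63
merge 2/63 + 4/63 → 2/21
merge 2/21 + 1/9 → 13/63
merge 13/63 + 2/9 → 3/7
merge 2/7 + 2/7 → 4/7
merge 3/7 + 4/7 → 1
L = 2/63 + 2/21 + 13/63 + 3/7 + 4/7 + 1 = 7/3 ≈ 2.333 bits/symbol.

2.333 bits/symbol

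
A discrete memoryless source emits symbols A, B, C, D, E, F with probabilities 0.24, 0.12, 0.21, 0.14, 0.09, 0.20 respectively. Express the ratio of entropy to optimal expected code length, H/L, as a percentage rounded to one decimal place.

Entropy H = −Σ p log₂ p ≈ 2.5082 bits.
Huffman merges: 9/100+3/25→21/100; 7/50+1/5→17/50; 21/100+21/100→21/50; 6/25+17/50→29/50; 21/50+29/50→1. L = 51/20 ≈ 2.5500.
Efficiency = H/L = 2.5082/2.5500 = 98.4%.

98.4%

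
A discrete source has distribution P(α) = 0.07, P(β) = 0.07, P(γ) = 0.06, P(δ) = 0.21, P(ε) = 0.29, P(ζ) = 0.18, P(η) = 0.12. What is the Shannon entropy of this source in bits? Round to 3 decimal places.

2.584 bits

H = −Σ pᵢ log₂ pᵢ.
−0.07·log₂(0.07) = 0.2686
−0.07·log₂(0.07) = 0.2686
−0.06·log₂(0.06) = 0.2435
−0.21·log₂(0.21) = 0.4728
−0.29·log₂(0.29) = 0.5179
−0.18·log₂(0.18) = 0.4453
−0.12·log₂(0.12) = 0.3671
Sum ≈ 2.5837 → 2.584 bits.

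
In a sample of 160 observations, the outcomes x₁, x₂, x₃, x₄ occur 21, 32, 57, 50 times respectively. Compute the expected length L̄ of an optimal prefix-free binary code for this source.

1.975 bits/symbol

Probabilities are the counts divided by 160.
Repeatedly combine the two least-probable nodes; the expected code length is the sum of the merged weights.
merge 21/160 + 1/5 → 53/160
merge 5/16 + 53/160 → 103/160
merge 57/160 + 103/160 → 1
L = 53/160 + 103/160 + 1 = 79/40 = 1.975 bits/symbol.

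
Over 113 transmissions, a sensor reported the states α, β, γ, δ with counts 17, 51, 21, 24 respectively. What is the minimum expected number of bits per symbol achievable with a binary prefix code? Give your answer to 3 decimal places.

Probabilities are the counts divided by 113.
Repeatedly combine the two least-probable nodes; the expected code length is the sum of the merged weights.
merge 17/113 + 21/113 → 38/113
merge 24/113 + 38/113 → 62/113
merge 51/113 + 62/113 → 1
L = 38/113 + 62/113 + 1 = 213/113 ≈ 1.885 bits/symbol.

1.885 bits/symbol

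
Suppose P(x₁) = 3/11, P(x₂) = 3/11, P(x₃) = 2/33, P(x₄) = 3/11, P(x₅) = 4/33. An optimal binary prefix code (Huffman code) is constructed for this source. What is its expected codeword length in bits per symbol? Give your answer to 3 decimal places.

Repeatedly combine the two least-probable nodes; the expected code length is the sum of the merged weights.
merge 2/33 + 4/33 → 2/11
merge 2/11 + 3/11 → 5/11
merge 3/11 + 3/11 → 6/11
merge 5/11 + 6/11 → 1
L = 2/11 + 5/11 + 6/11 + 1 = 24/11 ≈ 2.182 bits/symbol.

2.182 bits/symbol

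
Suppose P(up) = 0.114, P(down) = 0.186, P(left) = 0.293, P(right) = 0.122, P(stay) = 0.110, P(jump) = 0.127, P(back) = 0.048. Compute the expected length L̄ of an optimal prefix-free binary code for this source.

Repeatedly combine the two least-probable nodes; the expected code length is the sum of the merged weights.
merge 6/125 + 11/100 → 79/500
merge 57/500 + 61/500 → 59/250
merge 127/1000 + 79/500 → 57/200
merge 93/500 + 59/250 → 211/500
merge 57/200 + 293/1000 → 289/500
merge 211/500 + 289/500 → 1
L = 79/500 + 59/250 + 57/200 + 211/500 + 289/500 + 1 = 2679/1000 = 2.679 bits/symbol.

2.679 bits/symbol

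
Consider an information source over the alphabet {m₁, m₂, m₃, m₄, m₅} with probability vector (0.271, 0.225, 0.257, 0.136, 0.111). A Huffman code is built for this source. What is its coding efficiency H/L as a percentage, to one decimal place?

Entropy H = −Σ p log₂ p ≈ 2.2419 bits.
Huffman merges: 111/1000+17/125→247/1000; 9/40+247/1000→59/125; 257/1000+271/1000→66/125; 59/125+66/125→1. L = 2247/1000 ≈ 2.2470.
Efficiency = H/L = 2.2419/2.2470 = 99.8%.

99.8%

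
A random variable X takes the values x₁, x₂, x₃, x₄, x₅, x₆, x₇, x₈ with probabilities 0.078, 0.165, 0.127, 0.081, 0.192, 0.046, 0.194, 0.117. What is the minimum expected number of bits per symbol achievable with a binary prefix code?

Repeatedly combine the two least-probable nodes; the expected code length is the sum of the merged weights.
merge 23/500 + 39/500 → 31/250
merge 81/1000 + 117/1000 → 99/500
merge 31/250 + 127/1000 → 251/1000
merge 33/200 + 24/125 → 357/1000
merge 97/500 + 99/500 → 49/125
merge 251/1000 + 357/1000 → 76/125
merge 49/125 + 76/125 → 1
L = 31/250 + 99/500 + 251/1000 + 357/1000 + 49/125 + 76/125 + 1 = 293/100 = 2.93 bits/symbol.

2.93 bits/symbol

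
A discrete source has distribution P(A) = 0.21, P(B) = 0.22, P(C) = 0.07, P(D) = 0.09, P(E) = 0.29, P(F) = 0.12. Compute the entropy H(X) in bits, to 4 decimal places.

H = −Σ pᵢ log₂ pᵢ.
−0.21·log₂(0.21) = 0.4728
−0.22·log₂(0.22) = 0.4806
−0.07·log₂(0.07) = 0.2686
−0.09·log₂(0.09) = 0.3127
−0.29·log₂(0.29) = 0.5179
−0.12·log₂(0.12) = 0.3671
Sum ≈ 2.4196 → 2.4196 bits.

2.4196 bits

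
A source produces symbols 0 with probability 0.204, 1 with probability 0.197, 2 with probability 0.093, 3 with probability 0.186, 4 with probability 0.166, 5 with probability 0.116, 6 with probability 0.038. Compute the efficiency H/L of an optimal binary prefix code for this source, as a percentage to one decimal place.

97.8%

Entropy H = −Σ p log₂ p ≈ 2.6694 bits.
Huffman merges: 19/500+93/1000→131/1000; 29/250+131/1000→247/1000; 83/500+93/500→44/125; 197/1000+51/250→401/1000; 247/1000+44/125→599/1000; 401/1000+599/1000→1. L = 273/100 ≈ 2.7300.
Efficiency = H/L = 2.6694/2.7300 = 97.8%.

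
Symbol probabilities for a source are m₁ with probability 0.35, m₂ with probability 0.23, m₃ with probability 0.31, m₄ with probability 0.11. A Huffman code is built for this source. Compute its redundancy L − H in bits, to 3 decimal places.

0.098 bits

Entropy H = −Σ p log₂ p ≈ 1.8918 bits.
Huffman merges: 11/100+23/100→17/50; 31/100+17/50→13/20; 7/20+13/20→1. L = 199/100 ≈ 1.9900.
L − H = 1.9900 − 1.8918 = 0.098 bits.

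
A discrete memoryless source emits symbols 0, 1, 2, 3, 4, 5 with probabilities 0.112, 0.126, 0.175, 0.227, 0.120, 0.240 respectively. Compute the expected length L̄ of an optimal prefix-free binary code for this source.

Repeatedly combine the two least-probable nodes; the expected code length is the sum of the merged weights.
merge 14/125 + 3/25 → 29/125
merge 63/500 + 7/40 → 301/1000
merge 227/1000 + 29/125 → 459/1000
merge 6/25 + 301/1000 → 541/1000
merge 459/1000 + 541/1000 → 1
L = 29/125 + 301/1000 + 459/1000 + 541/1000 + 1 = 2533/1000 = 2.533 bits/symbol.

2.533 bits/symbol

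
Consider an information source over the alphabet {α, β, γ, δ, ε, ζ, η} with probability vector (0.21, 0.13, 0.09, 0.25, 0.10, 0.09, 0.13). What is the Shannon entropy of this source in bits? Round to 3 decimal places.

H = −Σ pᵢ log₂ pᵢ.
−0.21·log₂(0.21) = 0.4728
−0.13·log₂(0.13) = 0.3826
−0.09·log₂(0.09) = 0.3127
−0.25·log₂(0.25) = 0.5000
−0.10·log₂(0.10) = 0.3322
−0.09·log₂(0.09) = 0.3127
−0.13·log₂(0.13) = 0.3826
Sum ≈ 2.6956 → 2.696 bits.

2.696 bits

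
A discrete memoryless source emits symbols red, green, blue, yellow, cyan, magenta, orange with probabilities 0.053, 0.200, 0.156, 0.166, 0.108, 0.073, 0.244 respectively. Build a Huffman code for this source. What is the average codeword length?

2.682 bits/symbol

Repeatedly combine the two least-probable nodes; the expected code length is the sum of the merged weights.
merge 53/1000 + 73/1000 → 63/500
merge 27/250 + 63/500 → 117/500
merge 39/250 + 83/500 → 161/500
merge 1/5 + 117/500 → 217/500
merge 61/250 + 161/500 → 283/500
merge 217/500 + 283/500 → 1
L = 63/500 + 117/500 + 161/500 + 217/500 + 283/500 + 1 = 1341/500 = 2.682 bits/symbol.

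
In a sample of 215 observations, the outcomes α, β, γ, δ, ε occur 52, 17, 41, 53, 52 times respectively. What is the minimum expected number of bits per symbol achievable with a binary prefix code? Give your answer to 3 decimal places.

Probabilities are the counts divided by 215.
Repeatedly combine the two least-probable nodes; the expected code length is the sum of the merged weights.
merge 17/215 + 41/215 → 58/215
merge 52/215 + 52/215 → 104/215
merge 53/215 + 58/215 → 111/215
merge 104/215 + 111/215 → 1
L = 58/215 + 104/215 + 111/215 + 1 = 488/215 ≈ 2.270 bits/symbol.

2.270 bits/symbol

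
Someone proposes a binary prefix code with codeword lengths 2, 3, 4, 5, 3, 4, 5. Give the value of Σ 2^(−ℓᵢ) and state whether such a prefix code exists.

0.6875; yes

With common denominator 2^5 = 32: Σ 2^(−ℓᵢ) = 8/32 + 4/32 + 2/32 + 1/32 + 4/32 + 2/32 + 1/32 = 22/32 = 0.6875.
Kraft's inequality requires Σ ≤ 1; here Σ = 0.6875 ≤ 1, so such a prefix code exists.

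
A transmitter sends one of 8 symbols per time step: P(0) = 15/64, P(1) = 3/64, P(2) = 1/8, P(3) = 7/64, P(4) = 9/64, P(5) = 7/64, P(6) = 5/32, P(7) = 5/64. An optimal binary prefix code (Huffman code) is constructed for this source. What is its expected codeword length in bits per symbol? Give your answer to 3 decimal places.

2.891 bits/symbol

Repeatedly combine the two least-probable nodes; the expected code length is the sum of the merged weights.
merge 3/64 + 5/64 → 1/8
merge 7/64 + 7/64 → 7/32
merge 1/8 + 1/8 → 1/4
merge 9/64 + 5/32 → 19/64
merge 7/32 + 15/64 → 29/64
merge 1/4 + 19/64 → 35/64
merge 29/64 + 35/64 → 1
L = 1/8 + 7/32 + 1/4 + 19/64 + 29/64 + 35/64 + 1 = 185/64 ≈ 2.891 bits/symbol.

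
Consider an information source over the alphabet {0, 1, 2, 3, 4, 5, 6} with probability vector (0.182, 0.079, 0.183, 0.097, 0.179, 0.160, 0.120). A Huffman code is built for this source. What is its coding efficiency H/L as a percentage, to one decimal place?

Entropy H = −Σ p log₂ p ≈ 2.7459 bits.
Huffman merges: 79/1000+97/1000→22/125; 3/25+4/25→7/25; 22/125+179/1000→71/200; 91/500+183/1000→73/200; 7/25+71/200→127/200; 73/200+127/200→1. L = 2811/1000 ≈ 2.8110.
Efficiency = H/L = 2.7459/2.8110 = 97.7%.

97.7%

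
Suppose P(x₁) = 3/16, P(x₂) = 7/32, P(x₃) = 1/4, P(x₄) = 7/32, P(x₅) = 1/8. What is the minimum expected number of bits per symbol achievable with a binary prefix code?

Repeatedly combine the two least-probable nodes; the expected code length is the sum of the merged weights.
merge 1/8 + 3/16 → 5/16
merge 7/32 + 7/32 → 7/16
merge 1/4 + 5/16 → 9/16
merge 7/16 + 9/16 → 1
L = 5/16 + 7/16 + 9/16 + 1 = 37/16 = 2.3125 bits/symbol.

2.3125 bits/symbol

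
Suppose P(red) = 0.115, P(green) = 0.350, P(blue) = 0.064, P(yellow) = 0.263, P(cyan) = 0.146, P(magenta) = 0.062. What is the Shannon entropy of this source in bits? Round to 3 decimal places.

H = −Σ pᵢ log₂ pᵢ.
−0.115·log₂(0.115) = 0.3588
−0.350·log₂(0.350) = 0.5301
−0.064·log₂(0.064) = 0.2538
−0.263·log₂(0.263) = 0.5068
−0.146·log₂(0.146) = 0.4053
−0.062·log₂(0.062) = 0.2487
Sum ≈ 2.3035 → 2.304 bits.

2.304 bits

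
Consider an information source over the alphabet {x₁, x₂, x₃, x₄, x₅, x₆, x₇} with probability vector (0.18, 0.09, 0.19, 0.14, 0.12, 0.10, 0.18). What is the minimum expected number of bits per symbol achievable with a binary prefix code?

Repeatedly combine the two least-probable nodes; the expected code length is the sum of the merged weights.
merge 9/100 + 1/10 → 19/100
merge 3/25 + 7/50 → 13/50
merge 9/50 + 9/50 → 9/25
merge 19/100 + 19/100 → 19/50
merge 13/50 + 9/25 → 31/50
merge 19/50 + 31/50 → 1
L = 19/100 + 13/50 + 9/25 + 19/50 + 31/50 + 1 = 281/100 = 2.81 bits/symbol.

2.81 bits/symbol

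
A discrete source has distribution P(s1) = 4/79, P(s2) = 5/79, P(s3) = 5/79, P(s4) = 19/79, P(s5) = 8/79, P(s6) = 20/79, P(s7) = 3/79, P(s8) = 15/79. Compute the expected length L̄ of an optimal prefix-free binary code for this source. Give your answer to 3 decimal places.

Repeatedly combine the two least-probable nodes; the expected code length is the sum of the merged weights.
merge 3/79 + 4/79 → 7/79
merge 5/79 + 5/79 → 10/79
merge 7/79 + 8/79 → 15/79
merge 10/79 + 15/79 → 25/79
merge 15/79 + 19/79 → 34/79
merge 20/79 + 25/79 → 45/79
merge 34/79 + 45/79 → 1
L = 7/79 + 10/79 + 15/79 + 25/79 + 34/79 + 45/79 + 1 = 215/79 ≈ 2.722 bits/symbol.

2.722 bits/symbol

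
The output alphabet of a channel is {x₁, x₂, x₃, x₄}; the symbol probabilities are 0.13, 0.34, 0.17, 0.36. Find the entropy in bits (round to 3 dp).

H = −Σ pᵢ log₂ pᵢ.
−0.13·log₂(0.13) = 0.3826
−0.34·log₂(0.34) = 0.5292
−0.17·log₂(0.17) = 0.4346
−0.36·log₂(0.36) = 0.5306
Sum ≈ 1.8770 → 1.877 bits.

1.877 bits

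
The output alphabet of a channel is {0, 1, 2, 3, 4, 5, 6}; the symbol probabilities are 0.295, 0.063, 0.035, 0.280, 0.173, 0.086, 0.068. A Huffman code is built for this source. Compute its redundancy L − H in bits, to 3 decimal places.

0.044 bits

Entropy H = −Σ p log₂ p ≈ 2.4603 bits.
Huffman merges: 7/200+63/1000→49/500; 17/250+43/500→77/500; 49/500+77/500→63/250; 173/1000+63/250→17/40; 7/25+59/200→23/40; 17/40+23/40→1. L = 313/125 ≈ 2.5040.
L − H = 2.5040 − 2.4603 = 0.044 bits.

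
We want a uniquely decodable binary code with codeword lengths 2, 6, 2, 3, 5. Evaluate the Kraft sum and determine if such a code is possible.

0.671875; yes

With common denominator 2^6 = 64: Σ 2^(−ℓᵢ) = 16/64 + 1/64 + 16/64 + 8/64 + 2/64 = 43/64 = 0.671875.
Kraft's inequality requires Σ ≤ 1; here Σ = 0.671875 ≤ 1, so such a prefix code exists.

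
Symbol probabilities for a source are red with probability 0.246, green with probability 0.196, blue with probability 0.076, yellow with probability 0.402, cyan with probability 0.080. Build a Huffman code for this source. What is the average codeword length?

2.106 bits/symbol

Repeatedly combine the two least-probable nodes; the expected code length is the sum of the merged weights.
merge 19/250 + 2/25 → 39/250
merge 39/250 + 49/250 → 44/125
merge 123/500 + 44/125 → 299/500
merge 201/500 + 299/500 → 1
L = 39/250 + 44/125 + 299/500 + 1 = 1053/500 = 2.106 bits/symbol.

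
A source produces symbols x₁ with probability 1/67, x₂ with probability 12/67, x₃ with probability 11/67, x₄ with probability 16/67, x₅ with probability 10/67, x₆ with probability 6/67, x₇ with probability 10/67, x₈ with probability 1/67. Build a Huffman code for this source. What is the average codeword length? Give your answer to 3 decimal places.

Repeatedly combine the two least-probable nodes; the expected code length is the sum of the merged weights.
merge 1/67 + 1/67 → 2/67
merge 2/67 + 6/67 → 8/67
merge 8/67 + 10/67 → 18/67
merge 10/67 + 11/67 → 21/67
merge 12/67 + 16/67 → 28/67
merge 18/67 + 21/67 → 39/67
merge 28/67 + 39/67 → 1
L = 2/67 + 8/67 + 18/67 + 21/67 + 28/67 + 39/67 + 1 = 183/67 ≈ 2.731 bits/symbol.

2.731 bits/symbol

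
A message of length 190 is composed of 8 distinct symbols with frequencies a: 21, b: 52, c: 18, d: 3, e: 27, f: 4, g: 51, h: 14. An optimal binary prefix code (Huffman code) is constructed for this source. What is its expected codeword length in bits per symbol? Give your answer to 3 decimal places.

Probabilities are the counts divided by 190.
Repeatedly combine the two least-probable nodes; the expected code length is the sum of the merged weights.
merge 3/190 + 2/95 → 7/190
merge 7/190 + 7/95 → 21/190
merge 9/95 + 21/190 → 39/190
merge 21/190 + 27/190 → 24/95
merge 39/190 + 24/95 → 87/190
merge 51/190 + 26/95 → 103/190
merge 87/190 + 103/190 → 1
L = 7/190 + 21/190 + 39/190 + 24/95 + 87/190 + 103/190 + 1 = 99/38 ≈ 2.605 bits/symbol.

2.605 bits/symbol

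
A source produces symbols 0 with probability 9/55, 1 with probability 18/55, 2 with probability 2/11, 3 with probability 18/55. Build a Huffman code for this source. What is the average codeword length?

Repeatedly combine the two least-probable nodes; the expected code length is the sum of the merged weights.
merge 9/55 + 2/11 → 19/55
merge 18/55 + 18/55 → 36/55
merge 19/55 + 36/55 → 1
L = 19/55 + 36/55 + 1 = 2 bits/symbol.

2 bits/symbol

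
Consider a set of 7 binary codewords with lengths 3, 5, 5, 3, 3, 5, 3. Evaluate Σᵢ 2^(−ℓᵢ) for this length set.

0.59375

With common denominator 2^5 = 32: Σ 2^(−ℓᵢ) = 4/32 + 1/32 + 1/32 + 4/32 + 4/32 + 1/32 + 4/32 = 19/32 = 0.59375.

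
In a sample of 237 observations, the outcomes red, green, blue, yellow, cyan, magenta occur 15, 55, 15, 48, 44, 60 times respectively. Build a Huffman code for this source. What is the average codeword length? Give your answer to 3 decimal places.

Probabilities are the counts divided by 237.
Repeatedly combine the two least-probable nodes; the expected code length is the sum of the merged weights.
merge 5/79 + 5/79 → 10/79
merge 10/79 + 44/237 → 74/237
merge 16/79 + 55/237 → 103/237
merge 20/79 + 74/237 → 134/237
merge 103/237 + 134/237 → 1
L = 10/79 + 74/237 + 103/237 + 134/237 + 1 = 578/237 ≈ 2.439 bits/symbol.

2.439 bits/symbol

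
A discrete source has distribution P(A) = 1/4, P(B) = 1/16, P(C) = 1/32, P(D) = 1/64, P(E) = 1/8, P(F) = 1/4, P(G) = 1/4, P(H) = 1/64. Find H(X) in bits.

Each probability is a power of 1/2, so log₂(1/p) is an integer.
H = Σ p·log₂(1/p) = 1/4·2 + 1/16·4 + 1/32·5 + 1/64·6 + 1/8·3 + 1/4·2 + 1/4·2 + 1/64·6 = 2.46875 bits.

2.46875 bits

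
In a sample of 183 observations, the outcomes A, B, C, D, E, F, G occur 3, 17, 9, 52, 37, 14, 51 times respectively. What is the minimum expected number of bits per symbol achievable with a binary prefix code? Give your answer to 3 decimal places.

Probabilities are the counts divided by 183.
Repeatedly combine the two least-probable nodes; the expected code length is the sum of the merged weights.
merge 1/61 + 3/61 → 4/61
merge 4/61 + 14/183 → 26/183
merge 17/183 + 26/183 → 43/183
merge 37/183 + 43/183 → 80/183
merge 17/61 + 52/183 → 103/183
merge 80/183 + 103/183 → 1
L = 4/61 + 26/183 + 43/183 + 80/183 + 103/183 + 1 = 149/61 ≈ 2.443 bits/symbol.

2.443 bits/symbol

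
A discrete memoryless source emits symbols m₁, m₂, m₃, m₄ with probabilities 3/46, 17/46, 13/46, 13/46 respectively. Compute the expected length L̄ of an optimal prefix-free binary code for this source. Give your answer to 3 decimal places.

Repeatedly combine the two least-probable nodes; the expected code length is the sum of the merged weights.
merge 3/46 + 13/46 → 8/23
merge 13/46 + 8/23 → 29/46
merge 17/46 + 29/46 → 1
L = 8/23 + 29/46 + 1 = 91/46 ≈ 1.978 bits/symbol.

1.978 bits/symbol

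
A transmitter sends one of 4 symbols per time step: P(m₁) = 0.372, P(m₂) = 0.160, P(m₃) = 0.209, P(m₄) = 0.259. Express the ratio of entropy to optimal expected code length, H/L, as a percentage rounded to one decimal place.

Entropy H = −Σ p log₂ p ≈ 1.9305 bits.
Huffman merges: 4/25+209/1000→369/1000; 259/1000+369/1000→157/250; 93/250+157/250→1. L = 1997/1000 ≈ 1.9970.
Efficiency = H/L = 1.9305/1.9970 = 96.7%.

96.7%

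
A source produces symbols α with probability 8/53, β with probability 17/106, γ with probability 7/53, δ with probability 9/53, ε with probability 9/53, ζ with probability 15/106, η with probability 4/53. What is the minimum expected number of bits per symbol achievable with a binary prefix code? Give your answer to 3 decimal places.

2.830 bits/symbol

Repeatedly combine the two least-probable nodes; the expected code length is the sum of the merged weights.
merge 4/53 + 7/53 → 11/53
merge 15/106 + 8/53 → 31/106
merge 17/106 + 9/53 → 35/106
merge 9/53 + 11/53 → 20/53
merge 31/106 + 35/106 → 33/53
merge 20/53 + 33/53 → 1
L = 11/53 + 31/106 + 35/106 + 20/53 + 33/53 + 1 = 150/53 ≈ 2.830 bits/symbol.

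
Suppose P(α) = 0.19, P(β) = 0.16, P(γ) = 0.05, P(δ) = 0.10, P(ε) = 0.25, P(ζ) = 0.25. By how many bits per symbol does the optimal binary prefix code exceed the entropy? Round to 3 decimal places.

0.033 bits

Entropy H = −Σ p log₂ p ≈ 2.4265 bits.
Huffman merges: 1/20+1/10→3/20; 3/20+4/25→31/100; 19/100+1/4→11/25; 1/4+31/100→14/25; 11/25+14/25→1. L = 123/50 ≈ 2.4600.
L − H = 2.4600 − 2.4265 = 0.033 bits.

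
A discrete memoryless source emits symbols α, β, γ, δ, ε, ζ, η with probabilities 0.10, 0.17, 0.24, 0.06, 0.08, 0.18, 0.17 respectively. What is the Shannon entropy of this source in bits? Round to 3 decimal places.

2.676 bits

H = −Σ pᵢ log₂ pᵢ.
−0.10·log₂(0.10) = 0.3322
−0.17·log₂(0.17) = 0.4346
−0.24·log₂(0.24) = 0.4941
−0.06·log₂(0.06) = 0.2435
−0.08·log₂(0.08) = 0.2915
−0.18·log₂(0.18) = 0.4453
−0.17·log₂(0.17) = 0.4346
Sum ≈ 2.6759 → 2.676 bits.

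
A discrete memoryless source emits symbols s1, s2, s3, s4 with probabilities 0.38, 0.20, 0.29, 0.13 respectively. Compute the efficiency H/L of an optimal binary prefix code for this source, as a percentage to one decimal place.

97.2%

Entropy H = −Σ p log₂ p ≈ 1.8954 bits.
Huffman merges: 13/100+1/5→33/100; 29/100+33/100→31/50; 19/50+31/50→1. L = 39/20 ≈ 1.9500.
Efficiency = H/L = 1.8954/1.9500 = 97.2%.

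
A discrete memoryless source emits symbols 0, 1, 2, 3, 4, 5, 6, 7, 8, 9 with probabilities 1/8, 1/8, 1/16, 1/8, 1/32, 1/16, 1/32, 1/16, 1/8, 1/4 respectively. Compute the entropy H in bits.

3.0625 bits

Each probability is a power of 1/2, so log₂(1/p) is an integer.
H = Σ p·log₂(1/p) = 1/8·3 + 1/8·3 + 1/16·4 + 1/8·3 + 1/32·5 + 1/16·4 + 1/32·5 + 1/16·4 + 1/8·3 + 1/4·2 = 3.0625 bits.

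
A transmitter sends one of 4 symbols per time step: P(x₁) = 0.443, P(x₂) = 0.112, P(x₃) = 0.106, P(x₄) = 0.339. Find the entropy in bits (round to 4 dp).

1.7464 bits

H = −Σ pᵢ log₂ pᵢ.
−0.443·log₂(0.443) = 0.5204
−0.112·log₂(0.112) = 0.3537
−0.106·log₂(0.106) = 0.3432
−0.339·log₂(0.339) = 0.5291
Sum ≈ 1.7464 → 1.7464 bits.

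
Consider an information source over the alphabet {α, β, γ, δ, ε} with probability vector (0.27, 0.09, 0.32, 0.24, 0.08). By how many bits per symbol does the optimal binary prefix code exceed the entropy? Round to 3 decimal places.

Entropy H = −Σ p log₂ p ≈ 2.1344 bits.
Huffman merges: 2/25+9/100→17/100; 17/100+6/25→41/100; 27/100+8/25→59/100; 41/100+59/100→1. L = 217/100 ≈ 2.1700.
L − H = 2.1700 − 2.1344 = 0.036 bits.

0.036 bits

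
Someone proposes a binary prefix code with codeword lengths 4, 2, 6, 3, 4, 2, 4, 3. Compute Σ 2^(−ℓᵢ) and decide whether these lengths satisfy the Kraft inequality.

With common denominator 2^6 = 64: Σ 2^(−ℓᵢ) = 4/64 + 16/64 + 1/64 + 8/64 + 4/64 + 16/64 + 4/64 + 8/64 = 61/64 = 0.953125.
Kraft's inequality requires Σ ≤ 1; here Σ = 0.953125 ≤ 1, so such a prefix code exists.

0.953125; yes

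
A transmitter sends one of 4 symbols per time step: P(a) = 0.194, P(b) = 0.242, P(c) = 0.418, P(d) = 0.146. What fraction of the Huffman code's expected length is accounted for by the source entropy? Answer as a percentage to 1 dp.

98.1%

Entropy H = −Σ p log₂ p ≈ 1.8856 bits.
Huffman merges: 73/500+97/500→17/50; 121/500+17/50→291/500; 209/500+291/500→1. L = 961/500 ≈ 1.9220.
Efficiency = H/L = 1.8856/1.9220 = 98.1%.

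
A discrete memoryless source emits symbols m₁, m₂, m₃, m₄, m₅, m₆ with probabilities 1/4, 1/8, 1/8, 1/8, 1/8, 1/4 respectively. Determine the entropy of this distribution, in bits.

2.5 bits

Each probability is a power of 1/2, so log₂(1/p) is an integer.
H = Σ p·log₂(1/p) = 1/4·2 + 1/8·3 + 1/8·3 + 1/8·3 + 1/8·3 + 1/4·2 = 2.5 bits.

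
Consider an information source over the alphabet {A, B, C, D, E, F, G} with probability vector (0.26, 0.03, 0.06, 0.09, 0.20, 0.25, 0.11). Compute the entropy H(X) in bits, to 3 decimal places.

H = −Σ pᵢ log₂ pᵢ.
−0.26·log₂(0.26) = 0.5053
−0.03·log₂(0.03) = 0.1518
−0.06·log₂(0.06) = 0.2435
−0.09·log₂(0.09) = 0.3127
−0.20·log₂(0.20) = 0.4644
−0.25·log₂(0.25) = 0.5000
−0.11·log₂(0.11) = 0.3503
Sum ≈ 2.5279 → 2.528 bits.

2.528 bits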